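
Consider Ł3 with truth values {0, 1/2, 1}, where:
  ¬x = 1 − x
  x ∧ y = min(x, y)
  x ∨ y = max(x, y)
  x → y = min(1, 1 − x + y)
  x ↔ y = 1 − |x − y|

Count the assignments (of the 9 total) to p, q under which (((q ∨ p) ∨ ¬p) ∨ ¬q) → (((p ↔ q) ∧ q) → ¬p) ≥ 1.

7

p = 0, q = 0 ↦ 1  ≥
p = 0, q = 1/2 ↦ 1  ≥
p = 0, q = 1 ↦ 1  ≥
p = 1/2, q = 0 ↦ 1  ≥
p = 1/2, q = 1/2 ↦ 1  ≥
p = 1/2, q = 1 ↦ 1  ≥
p = 1, q = 0 ↦ 1  ≥
p = 1, q = 1/2 ↦ 1/2  <
p = 1, q = 1 ↦ 0  <
So 7 of the 9 assignments meet the threshold.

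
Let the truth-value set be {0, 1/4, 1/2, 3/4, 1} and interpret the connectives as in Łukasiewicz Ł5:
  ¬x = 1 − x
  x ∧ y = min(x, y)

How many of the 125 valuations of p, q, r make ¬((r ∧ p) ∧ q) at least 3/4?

98

value 1: 61 assignments (counts)
value 3/4: 37 assignments (counts)
value 1/2: 19 assignments
value 1/4: 7 assignments
value 0: 1 assignment
So 98 of the 125 assignments meet the threshold.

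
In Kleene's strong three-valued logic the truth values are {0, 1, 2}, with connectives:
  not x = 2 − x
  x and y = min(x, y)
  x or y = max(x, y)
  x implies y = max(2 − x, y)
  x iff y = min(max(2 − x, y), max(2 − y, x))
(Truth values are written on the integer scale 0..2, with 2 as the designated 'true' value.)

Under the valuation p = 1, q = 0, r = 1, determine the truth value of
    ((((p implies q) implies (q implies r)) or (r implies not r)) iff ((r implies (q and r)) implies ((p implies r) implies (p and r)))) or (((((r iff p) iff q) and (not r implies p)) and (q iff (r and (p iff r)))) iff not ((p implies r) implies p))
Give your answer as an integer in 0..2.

1

p implies q = 1 implies 0 = 1
q implies r = 0 implies 1 = 2
(p implies q) implies (q implies r) = 1 implies 2 = 2
not r = not 1 = 1
r implies not r = 1 implies 1 = 1
((p implies q) implies (q implies r)) or (r implies not r) = 2 or 1 = 2
q and r = 0 and 1 = 0
r implies (q and r) = 1 implies 0 = 1
p implies r = 1 implies 1 = 1
p and r = 1 and 1 = 1
(p implies r) implies (p and r) = 1 implies 1 = 1
(r implies (q and r)) implies ((p implies r) implies (p and r)) = 1 implies 1 = 1
(((p implies q) implies (q implies r)) or (r implies not r)) iff ((r implies (q and r)) implies ((p implies r) implies (p and r))) = 2 iff 1 = 1
r iff p = 1 iff 1 = 1
(r iff p) iff q = 1 iff 0 = 1
not r = not 1 = 1
not r implies p = 1 implies 1 = 1
((r iff p) iff q) and (not r implies p) = 1 and 1 = 1
p iff r = 1 iff 1 = 1
r and (p iff r) = 1 and 1 = 1
q iff (r and (p iff r)) = 0 iff 1 = 1
(((r iff p) iff q) and (not r implies p)) and (q iff (r and (p iff r))) = 1 and 1 = 1
p implies r = 1 implies 1 = 1
(p implies r) implies p = 1 implies 1 = 1
not ((p implies r) implies p) = not 1 = 1
((((r iff p) iff q) and (not r implies p)) and (q iff (r and (p iff r)))) iff not ((p implies r) implies p) = 1 iff 1 = 1
((((p implies q) implies (q implies r)) or (r implies not r)) iff ((r implies (q and r)) implies ((p implies r) implies (p and r)))) or (((((r iff p) iff q) and (not r implies p)) and (q iff (r and (p iff r)))) iff not ((p implies r) implies p)) = 1 or 1 = 1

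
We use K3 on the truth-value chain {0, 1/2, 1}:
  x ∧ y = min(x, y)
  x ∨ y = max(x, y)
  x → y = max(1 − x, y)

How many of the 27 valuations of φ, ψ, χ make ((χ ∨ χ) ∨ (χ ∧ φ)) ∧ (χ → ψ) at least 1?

3

value 1: 3 assignments (counts)
value 1/2: 12 assignments
value 0: 12 assignments
So 3 of the 27 assignments meet the threshold.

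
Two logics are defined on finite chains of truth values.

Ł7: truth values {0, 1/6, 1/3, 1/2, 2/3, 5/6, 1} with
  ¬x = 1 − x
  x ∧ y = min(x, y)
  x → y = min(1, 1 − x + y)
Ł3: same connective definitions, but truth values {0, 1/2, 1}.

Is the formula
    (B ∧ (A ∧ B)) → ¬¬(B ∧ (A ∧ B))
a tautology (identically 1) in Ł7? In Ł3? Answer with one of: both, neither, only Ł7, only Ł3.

both

In Ł7: every assignment gives 1 — tautology.
In Ł3: every assignment gives 1 — tautology.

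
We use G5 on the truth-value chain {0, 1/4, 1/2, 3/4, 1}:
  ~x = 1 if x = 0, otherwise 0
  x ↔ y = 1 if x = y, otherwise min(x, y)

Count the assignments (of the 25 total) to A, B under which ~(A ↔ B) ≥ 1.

8

value 1: 8 assignments (counts)
value 0: 17 assignments
So 8 of the 25 assignments meet the threshold.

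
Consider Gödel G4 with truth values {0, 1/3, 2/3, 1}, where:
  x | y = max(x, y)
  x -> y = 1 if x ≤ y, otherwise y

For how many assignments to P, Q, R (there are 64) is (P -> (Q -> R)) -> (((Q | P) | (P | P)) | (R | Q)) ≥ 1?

42

value 1: 42 assignments (counts)
value 2/3: 15 assignments
value 1/3: 6 assignments
value 0: 1 assignment
So 42 of the 64 assignments meet the threshold.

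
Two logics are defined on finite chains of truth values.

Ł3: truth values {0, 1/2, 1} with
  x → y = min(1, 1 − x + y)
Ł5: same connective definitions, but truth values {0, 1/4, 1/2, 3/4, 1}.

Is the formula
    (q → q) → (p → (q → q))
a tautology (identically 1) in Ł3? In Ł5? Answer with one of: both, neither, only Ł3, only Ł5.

In Ł3: every assignment gives 1 — tautology.
In Ł5: every assignment gives 1 — tautology.

both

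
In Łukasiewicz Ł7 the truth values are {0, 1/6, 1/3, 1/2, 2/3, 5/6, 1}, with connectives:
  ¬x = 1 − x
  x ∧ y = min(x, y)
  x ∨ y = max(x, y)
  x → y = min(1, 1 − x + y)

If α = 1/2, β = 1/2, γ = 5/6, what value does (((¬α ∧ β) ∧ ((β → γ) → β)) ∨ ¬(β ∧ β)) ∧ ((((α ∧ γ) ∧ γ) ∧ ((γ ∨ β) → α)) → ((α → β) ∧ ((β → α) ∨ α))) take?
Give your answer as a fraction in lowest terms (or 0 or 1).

¬α = ¬1/2 = 1/2
¬α ∧ β = 1/2 ∧ 1/2 = 1/2
β → γ = 1/2 → 5/6 = 1
(β → γ) → β = 1 → 1/2 = 1/2
(¬α ∧ β) ∧ ((β → γ) → β) = 1/2 ∧ 1/2 = 1/2
β ∧ β = 1/2 ∧ 1/2 = 1/2
¬(β ∧ β) = ¬1/2 = 1/2
((¬α ∧ β) ∧ ((β → γ) → β)) ∨ ¬(β ∧ β) = 1/2 ∨ 1/2 = 1/2
α ∧ γ = 1/2 ∧ 5/6 = 1/2
(α ∧ γ) ∧ γ = 1/2 ∧ 5/6 = 1/2
γ ∨ β = 5/6 ∨ 1/2 = 5/6
(γ ∨ β) → α = 5/6 → 1/2 = 2/3
((α ∧ γ) ∧ γ) ∧ ((γ ∨ β) → α) = 1/2 ∧ 2/3 = 1/2
α → β = 1/2 → 1/2 = 1
β → α = 1/2 → 1/2 = 1
(β → α) ∨ α = 1 ∨ 1/2 = 1
(α → β) ∧ ((β → α) ∨ α) = 1 ∧ 1 = 1
(((α ∧ γ) ∧ γ) ∧ ((γ ∨ β) → α)) → ((α → β) ∧ ((β → α) ∨ α)) = 1/2 → 1 = 1
(((¬α ∧ β) ∧ ((β → γ) → β)) ∨ ¬(β ∧ β)) ∧ ((((α ∧ γ) ∧ γ) ∧ ((γ ∨ β) → α)) → ((α → β) ∧ ((β → α) ∨ α))) = 1/2 ∧ 1 = 1/2

1/2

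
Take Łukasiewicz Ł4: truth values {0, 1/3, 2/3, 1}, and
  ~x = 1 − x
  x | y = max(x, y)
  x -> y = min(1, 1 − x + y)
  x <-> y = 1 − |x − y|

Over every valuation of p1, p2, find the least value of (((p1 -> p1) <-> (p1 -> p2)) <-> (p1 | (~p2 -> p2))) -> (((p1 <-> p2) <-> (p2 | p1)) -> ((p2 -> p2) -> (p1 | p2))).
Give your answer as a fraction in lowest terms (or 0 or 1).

Take p1 = 1/3, p2 = 2/3:
p1 -> p1 = 1/3 -> 1/3 = 1
p1 -> p2 = 1/3 -> 2/3 = 1
(p1 -> p1) <-> (p1 -> p2) = 1 <-> 1 = 1
~p2 = ~2/3 = 1/3
~p2 -> p2 = 1/3 -> 2/3 = 1
p1 | (~p2 -> p2) = 1/3 | 1 = 1
((p1 -> p1) <-> (p1 -> p2)) <-> (p1 | (~p2 -> p2)) = 1 <-> 1 = 1
p1 <-> p2 = 1/3 <-> 2/3 = 2/3
p2 | p1 = 2/3 | 1/3 = 2/3
(p1 <-> p2) <-> (p2 | p1) = 2/3 <-> 2/3 = 1
p2 -> p2 = 2/3 -> 2/3 = 1
p1 | p2 = 1/3 | 2/3 = 2/3
(p2 -> p2) -> (p1 | p2) = 1 -> 2/3 = 2/3
((p1 <-> p2) <-> (p2 | p1)) -> ((p2 -> p2) -> (p1 | p2)) = 1 -> 2/3 = 2/3
(((p1 -> p1) <-> (p1 -> p2)) <-> (p1 | (~p2 -> p2))) -> (((p1 <-> p2) <-> (p2 | p1)) -> ((p2 -> p2) -> (p1 | p2))) = 1 -> 2/3 = 2/3
No assignment yields a value below 2/3, so this is the minimum.

2/3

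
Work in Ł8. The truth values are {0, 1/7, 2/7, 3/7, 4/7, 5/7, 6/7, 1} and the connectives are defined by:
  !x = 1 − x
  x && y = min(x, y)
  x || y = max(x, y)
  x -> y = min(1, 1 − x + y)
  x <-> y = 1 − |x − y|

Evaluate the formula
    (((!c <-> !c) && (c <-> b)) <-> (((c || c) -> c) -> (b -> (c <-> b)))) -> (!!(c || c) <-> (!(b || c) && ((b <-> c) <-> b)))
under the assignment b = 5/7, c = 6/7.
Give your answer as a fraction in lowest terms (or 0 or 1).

3/7

!c = !6/7 = 1/7
!c = !6/7 = 1/7
!c <-> !c = 1/7 <-> 1/7 = 1
c <-> b = 6/7 <-> 5/7 = 6/7
(!c <-> !c) && (c <-> b) = 1 && 6/7 = 6/7
c || c = 6/7 || 6/7 = 6/7
(c || c) -> c = 6/7 -> 6/7 = 1
c <-> b = 6/7 <-> 5/7 = 6/7
b -> (c <-> b) = 5/7 -> 6/7 = 1
((c || c) -> c) -> (b -> (c <-> b)) = 1 -> 1 = 1
((!c <-> !c) && (c <-> b)) <-> (((c || c) -> c) -> (b -> (c <-> b))) = 6/7 <-> 1 = 6/7
c || c = 6/7 || 6/7 = 6/7
!(c || c) = !6/7 = 1/7
!!(c || c) = !1/7 = 6/7
b || c = 5/7 || 6/7 = 6/7
!(b || c) = !6/7 = 1/7
b <-> c = 5/7 <-> 6/7 = 6/7
(b <-> c) <-> b = 6/7 <-> 5/7 = 6/7
!(b || c) && ((b <-> c) <-> b) = 1/7 && 6/7 = 1/7
!!(c || c) <-> (!(b || c) && ((b <-> c) <-> b)) = 6/7 <-> 1/7 = 2/7
(((!c <-> !c) && (c <-> b)) <-> (((c || c) -> c) -> (b -> (c <-> b)))) -> (!!(c || c) <-> (!(b || c) && ((b <-> c) <-> b))) = 6/7 -> 2/7 = 3/7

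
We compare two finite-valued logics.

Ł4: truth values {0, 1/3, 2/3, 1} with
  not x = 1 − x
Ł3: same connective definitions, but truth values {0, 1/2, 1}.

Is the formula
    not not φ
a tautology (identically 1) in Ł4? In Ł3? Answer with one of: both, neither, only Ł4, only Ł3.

neither

In Ł4: at φ = 0 the value is 0 — not a tautology.
In Ł3: at φ = 0 the value is 0 — not a tautology.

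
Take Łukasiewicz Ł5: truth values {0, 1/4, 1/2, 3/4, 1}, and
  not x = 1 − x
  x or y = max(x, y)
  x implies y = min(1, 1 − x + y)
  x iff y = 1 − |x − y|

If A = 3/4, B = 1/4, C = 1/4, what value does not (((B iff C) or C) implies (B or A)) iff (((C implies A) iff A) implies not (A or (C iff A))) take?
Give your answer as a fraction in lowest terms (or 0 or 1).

B iff C = 1/4 iff 1/4 = 1
(B iff C) or C = 1 or 1/4 = 1
B or A = 1/4 or 3/4 = 3/4
((B iff C) or C) implies (B or A) = 1 implies 3/4 = 3/4
not (((B iff C) or C) implies (B or A)) = not 3/4 = 1/4
C implies A = 1/4 implies 3/4 = 1
(C implies A) iff A = 1 iff 3/4 = 3/4
C iff A = 1/4 iff 3/4 = 1/2
A or (C iff A) = 3/4 or 1/2 = 3/4
not (A or (C iff A)) = not 3/4 = 1/4
((C implies A) iff A) implies not (A or (C iff A)) = 3/4 implies 1/4 = 1/2
not (((B iff C) or C) implies (B or A)) iff (((C implies A) iff A) implies not (A or (C iff A))) = 1/4 iff 1/2 = 3/4

3/4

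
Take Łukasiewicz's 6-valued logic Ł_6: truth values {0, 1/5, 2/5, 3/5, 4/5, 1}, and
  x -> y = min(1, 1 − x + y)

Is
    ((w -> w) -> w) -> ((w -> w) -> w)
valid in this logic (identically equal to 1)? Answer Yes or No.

w = 0 ↦ 1
w = 1/5 ↦ 1
w = 2/5 ↦ 1
w = 3/5 ↦ 1
w = 4/5 ↦ 1
w = 1 ↦ 1
Every assignment gives a value ≥ 1.

Yes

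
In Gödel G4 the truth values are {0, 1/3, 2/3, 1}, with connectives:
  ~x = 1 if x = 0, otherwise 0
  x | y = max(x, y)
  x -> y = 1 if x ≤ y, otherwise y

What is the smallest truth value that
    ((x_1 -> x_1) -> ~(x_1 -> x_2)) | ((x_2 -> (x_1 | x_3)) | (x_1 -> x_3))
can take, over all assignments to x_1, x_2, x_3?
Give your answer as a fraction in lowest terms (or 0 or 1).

1/3

Take x_1 = 1/3, x_2 = 2/3, x_3 = 0:
x_1 -> x_1 = 1/3 -> 1/3 = 1
x_1 -> x_2 = 1/3 -> 2/3 = 1
~(x_1 -> x_2) = ~1 = 0
(x_1 -> x_1) -> ~(x_1 -> x_2) = 1 -> 0 = 0
x_1 | x_3 = 1/3 | 0 = 1/3
x_2 -> (x_1 | x_3) = 2/3 -> 1/3 = 1/3
x_1 -> x_3 = 1/3 -> 0 = 0
(x_2 -> (x_1 | x_3)) | (x_1 -> x_3) = 1/3 | 0 = 1/3
((x_1 -> x_1) -> ~(x_1 -> x_2)) | ((x_2 -> (x_1 | x_3)) | (x_1 -> x_3)) = 0 | 1/3 = 1/3
No assignment yields a value below 1/3, so this is the minimum.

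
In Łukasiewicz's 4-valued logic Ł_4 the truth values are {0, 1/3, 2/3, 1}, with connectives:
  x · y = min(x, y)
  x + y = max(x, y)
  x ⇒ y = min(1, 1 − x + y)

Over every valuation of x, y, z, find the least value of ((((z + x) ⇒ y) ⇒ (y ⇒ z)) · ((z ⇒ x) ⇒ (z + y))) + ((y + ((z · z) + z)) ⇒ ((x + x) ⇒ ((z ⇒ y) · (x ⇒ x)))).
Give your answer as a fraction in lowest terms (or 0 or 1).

Take x = 1, y = 0, z = 2/3:
z + x = 2/3 + 1 = 1
(z + x) ⇒ y = 1 ⇒ 0 = 0
y ⇒ z = 0 ⇒ 2/3 = 1
((z + x) ⇒ y) ⇒ (y ⇒ z) = 0 ⇒ 1 = 1
z ⇒ x = 2/3 ⇒ 1 = 1
z + y = 2/3 + 0 = 2/3
(z ⇒ x) ⇒ (z + y) = 1 ⇒ 2/3 = 2/3
(((z + x) ⇒ y) ⇒ (y ⇒ z)) · ((z ⇒ x) ⇒ (z + y)) = 1 · 2/3 = 2/3
z · z = 2/3 · 2/3 = 2/3
(z · z) + z = 2/3 + 2/3 = 2/3
y + ((z · z) + z) = 0 + 2/3 = 2/3
x + x = 1 + 1 = 1
z ⇒ y = 2/3 ⇒ 0 = 1/3
x ⇒ x = 1 ⇒ 1 = 1
(z ⇒ y) · (x ⇒ x) = 1/3 · 1 = 1/3
(x + x) ⇒ ((z ⇒ y) · (x ⇒ x)) = 1 ⇒ 1/3 = 1/3
(y + ((z · z) + z)) ⇒ ((x + x) ⇒ ((z ⇒ y) · (x ⇒ x))) = 2/3 ⇒ 1/3 = 2/3
((((z + x) ⇒ y) ⇒ (y ⇒ z)) · ((z ⇒ x) ⇒ (z + y))) + ((y + ((z · z) + z)) ⇒ ((x + x) ⇒ ((z ⇒ y) · (x ⇒ x)))) = 2/3 + 2/3 = 2/3
No assignment yields a value below 2/3, so this is the minimum.

2/3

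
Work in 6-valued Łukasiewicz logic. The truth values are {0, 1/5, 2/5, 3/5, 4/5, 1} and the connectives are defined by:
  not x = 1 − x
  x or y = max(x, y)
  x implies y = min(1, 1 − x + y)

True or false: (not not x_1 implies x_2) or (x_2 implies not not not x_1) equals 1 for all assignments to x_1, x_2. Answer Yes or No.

No

Counterexample: take x_1 = 4/5, x_2 = 2/5.
not x_1 = not 4/5 = 1/5
not not x_1 = not 1/5 = 4/5
not not x_1 implies x_2 = 4/5 implies 2/5 = 3/5
not x_1 = not 4/5 = 1/5
not not x_1 = not 1/5 = 4/5
not not not x_1 = not 4/5 = 1/5
x_2 implies not not not x_1 = 2/5 implies 1/5 = 4/5
(not not x_1 implies x_2) or (x_2 implies not not not x_1) = 3/5 or 4/5 = 4/5
This gives 4/5 ≠ 1.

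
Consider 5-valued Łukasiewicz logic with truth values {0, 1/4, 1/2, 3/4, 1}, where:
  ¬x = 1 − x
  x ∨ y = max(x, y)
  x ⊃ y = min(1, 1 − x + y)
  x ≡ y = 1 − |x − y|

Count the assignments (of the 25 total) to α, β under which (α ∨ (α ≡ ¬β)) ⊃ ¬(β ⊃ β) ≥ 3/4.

3

value 1: 1 assignment (counts)
value 3/4: 2 assignments (counts)
value 1/2: 4 assignments
value 1/4: 9 assignments
value 0: 9 assignments
So 3 of the 25 assignments meet the threshold.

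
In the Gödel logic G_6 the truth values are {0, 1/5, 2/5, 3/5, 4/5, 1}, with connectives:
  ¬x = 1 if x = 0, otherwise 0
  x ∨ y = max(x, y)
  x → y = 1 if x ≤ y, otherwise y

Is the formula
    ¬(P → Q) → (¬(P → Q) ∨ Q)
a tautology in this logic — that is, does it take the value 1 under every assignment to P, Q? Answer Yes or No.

At P = 0, Q = 4/5, for instance:
P → Q = 0 → 4/5 = 1
¬(P → Q) = ¬1 = 0
¬(P → Q) ∨ Q = 0 ∨ 4/5 = 4/5
¬(P → Q) → (¬(P → Q) ∨ Q) = 0 → 4/5 = 1
and checking the remaining 35 assignments likewise gives ≥ 1 in every case.

Yes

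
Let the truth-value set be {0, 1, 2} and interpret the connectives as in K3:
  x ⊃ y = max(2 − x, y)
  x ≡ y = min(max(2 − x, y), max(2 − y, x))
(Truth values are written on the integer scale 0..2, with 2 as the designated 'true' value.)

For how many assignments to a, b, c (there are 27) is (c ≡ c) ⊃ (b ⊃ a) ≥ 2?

15

value 2: 15 assignments (counts)
value 1: 10 assignments
value 0: 2 assignments
So 15 of the 27 assignments meet the threshold.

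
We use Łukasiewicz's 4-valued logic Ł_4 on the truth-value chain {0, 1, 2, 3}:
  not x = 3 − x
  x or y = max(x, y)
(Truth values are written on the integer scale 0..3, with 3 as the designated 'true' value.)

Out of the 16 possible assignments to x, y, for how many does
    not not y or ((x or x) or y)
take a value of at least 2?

x = 0, y = 0 ↦ 0  <
x = 0, y = 1 ↦ 1  <
x = 0, y = 2 ↦ 2  ≥
x = 0, y = 3 ↦ 3  ≥
x = 1, y = 0 ↦ 1  <
x = 1, y = 1 ↦ 1  <
x = 1, y = 2 ↦ 2  ≥
x = 1, y = 3 ↦ 3  ≥
x = 2, y = 0 ↦ 2  ≥
x = 2, y = 1 ↦ 2  ≥
x = 2, y = 2 ↦ 2  ≥
x = 2, y = 3 ↦ 3  ≥
x = 3, y = 0 ↦ 3  ≥
x = 3, y = 1 ↦ 3  ≥
x = 3, y = 2 ↦ 3  ≥
x = 3, y = 3 ↦ 3  ≥
So 12 of the 16 assignments meet the threshold.

12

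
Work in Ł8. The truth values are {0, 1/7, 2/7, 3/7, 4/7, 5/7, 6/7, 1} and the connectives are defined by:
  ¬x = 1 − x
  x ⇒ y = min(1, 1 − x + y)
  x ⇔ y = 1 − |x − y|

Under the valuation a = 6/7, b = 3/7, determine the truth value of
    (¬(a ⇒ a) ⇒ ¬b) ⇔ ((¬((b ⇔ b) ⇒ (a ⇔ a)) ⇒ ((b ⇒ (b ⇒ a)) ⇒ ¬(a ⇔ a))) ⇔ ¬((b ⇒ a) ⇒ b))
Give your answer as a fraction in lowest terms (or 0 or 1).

a ⇒ a = 6/7 ⇒ 6/7 = 1
¬(a ⇒ a) = ¬1 = 0
¬b = ¬3/7 = 4/7
¬(a ⇒ a) ⇒ ¬b = 0 ⇒ 4/7 = 1
b ⇔ b = 3/7 ⇔ 3/7 = 1
a ⇔ a = 6/7 ⇔ 6/7 = 1
(b ⇔ b) ⇒ (a ⇔ a) = 1 ⇒ 1 = 1
¬((b ⇔ b) ⇒ (a ⇔ a)) = ¬1 = 0
b ⇒ a = 3/7 ⇒ 6/7 = 1
b ⇒ (b ⇒ a) = 3/7 ⇒ 1 = 1
a ⇔ a = 6/7 ⇔ 6/7 = 1
¬(a ⇔ a) = ¬1 = 0
(b ⇒ (b ⇒ a)) ⇒ ¬(a ⇔ a) = 1 ⇒ 0 = 0
¬((b ⇔ b) ⇒ (a ⇔ a)) ⇒ ((b ⇒ (b ⇒ a)) ⇒ ¬(a ⇔ a)) = 0 ⇒ 0 = 1
b ⇒ a = 3/7 ⇒ 6/7 = 1
(b ⇒ a) ⇒ b = 1 ⇒ 3/7 = 3/7
¬((b ⇒ a) ⇒ b) = ¬3/7 = 4/7
(¬((b ⇔ b) ⇒ (a ⇔ a)) ⇒ ((b ⇒ (b ⇒ a)) ⇒ ¬(a ⇔ a))) ⇔ ¬((b ⇒ a) ⇒ b) = 1 ⇔ 4/7 = 4/7
(¬(a ⇒ a) ⇒ ¬b) ⇔ ((¬((b ⇔ b) ⇒ (a ⇔ a)) ⇒ ((b ⇒ (b ⇒ a)) ⇒ ¬(a ⇔ a))) ⇔ ¬((b ⇒ a) ⇒ b)) = 1 ⇔ 4/7 = 4/7

4/7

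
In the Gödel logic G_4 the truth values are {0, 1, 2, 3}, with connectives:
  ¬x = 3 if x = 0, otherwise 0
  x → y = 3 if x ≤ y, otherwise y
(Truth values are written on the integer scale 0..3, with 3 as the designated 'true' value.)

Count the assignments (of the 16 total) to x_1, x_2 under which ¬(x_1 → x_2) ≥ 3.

3

x_1 = 0, x_2 = 0 ↦ 0  <
x_1 = 0, x_2 = 1 ↦ 0  <
x_1 = 0, x_2 = 2 ↦ 0  <
x_1 = 0, x_2 = 3 ↦ 0  <
x_1 = 1, x_2 = 0 ↦ 3  ≥
x_1 = 1, x_2 = 1 ↦ 0  <
x_1 = 1, x_2 = 2 ↦ 0  <
x_1 = 1, x_2 = 3 ↦ 0  <
x_1 = 2, x_2 = 0 ↦ 3  ≥
x_1 = 2, x_2 = 1 ↦ 0  <
x_1 = 2, x_2 = 2 ↦ 0  <
x_1 = 2, x_2 = 3 ↦ 0  <
x_1 = 3, x_2 = 0 ↦ 3  ≥
x_1 = 3, x_2 = 1 ↦ 0  <
x_1 = 3, x_2 = 2 ↦ 0  <
x_1 = 3, x_2 = 3 ↦ 0  <
So 3 of the 16 assignments meet the threshold.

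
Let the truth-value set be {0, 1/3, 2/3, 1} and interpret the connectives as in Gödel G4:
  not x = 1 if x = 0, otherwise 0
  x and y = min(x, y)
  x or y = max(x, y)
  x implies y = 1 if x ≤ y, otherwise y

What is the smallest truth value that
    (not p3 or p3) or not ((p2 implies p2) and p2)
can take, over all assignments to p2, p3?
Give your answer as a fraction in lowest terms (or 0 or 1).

1/3

Take p2 = 1/3, p3 = 1/3:
not p3 = not 1/3 = 0
not p3 or p3 = 0 or 1/3 = 1/3
p2 implies p2 = 1/3 implies 1/3 = 1
(p2 implies p2) and p2 = 1 and 1/3 = 1/3
not ((p2 implies p2) and p2) = not 1/3 = 0
(not p3 or p3) or not ((p2 implies p2) and p2) = 1/3 or 0 = 1/3
No assignment yields a value below 1/3, so this is the minimum.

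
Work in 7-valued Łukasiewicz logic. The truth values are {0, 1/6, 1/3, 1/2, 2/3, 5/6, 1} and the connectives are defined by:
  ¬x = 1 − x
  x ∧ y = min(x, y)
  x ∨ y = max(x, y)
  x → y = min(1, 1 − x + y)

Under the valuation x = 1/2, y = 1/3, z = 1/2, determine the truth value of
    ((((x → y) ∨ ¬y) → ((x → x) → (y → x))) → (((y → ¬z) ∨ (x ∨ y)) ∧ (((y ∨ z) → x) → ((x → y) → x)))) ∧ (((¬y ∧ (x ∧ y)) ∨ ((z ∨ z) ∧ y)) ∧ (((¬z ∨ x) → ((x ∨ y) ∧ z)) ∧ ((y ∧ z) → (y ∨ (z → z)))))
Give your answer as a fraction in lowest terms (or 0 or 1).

x → y = 1/2 → 1/3 = 5/6
¬y = ¬1/3 = 2/3
(x → y) ∨ ¬y = 5/6 ∨ 2/3 = 5/6
x → x = 1/2 → 1/2 = 1
y → x = 1/3 → 1/2 = 1
(x → x) → (y → x) = 1 → 1 = 1
((x → y) ∨ ¬y) → ((x → x) → (y → x)) = 5/6 → 1 = 1
¬z = ¬1/2 = 1/2
y → ¬z = 1/3 → 1/2 = 1
x ∨ y = 1/2 ∨ 1/3 = 1/2
(y → ¬z) ∨ (x ∨ y) = 1 ∨ 1/2 = 1
y ∨ z = 1/3 ∨ 1/2 = 1/2
(y ∨ z) → x = 1/2 → 1/2 = 1
x → y = 1/2 → 1/3 = 5/6
(x → y) → x = 5/6 → 1/2 = 2/3
((y ∨ z) → x) → ((x → y) → x) = 1 → 2/3 = 2/3
((y → ¬z) ∨ (x ∨ y)) ∧ (((y ∨ z) → x) → ((x → y) → x)) = 1 ∧ 2/3 = 2/3
(((x → y) ∨ ¬y) → ((x → x) → (y → x))) → (((y → ¬z) ∨ (x ∨ y)) ∧ (((y ∨ z) → x) → ((x → y) → x))) = 1 → 2/3 = 2/3
¬y = ¬1/3 = 2/3
x ∧ y = 1/2 ∧ 1/3 = 1/3
¬y ∧ (x ∧ y) = 2/3 ∧ 1/3 = 1/3
z ∨ z = 1/2 ∨ 1/2 = 1/2
(z ∨ z) ∧ y = 1/2 ∧ 1/3 = 1/3
(¬y ∧ (x ∧ y)) ∨ ((z ∨ z) ∧ y) = 1/3 ∨ 1/3 = 1/3
¬z = ¬1/2 = 1/2
¬z ∨ x = 1/2 ∨ 1/2 = 1/2
x ∨ y = 1/2 ∨ 1/3 = 1/2
(x ∨ y) ∧ z = 1/2 ∧ 1/2 = 1/2
(¬z ∨ x) → ((x ∨ y) ∧ z) = 1/2 → 1/2 = 1
y ∧ z = 1/3 ∧ 1/2 = 1/3
z → z = 1/2 → 1/2 = 1
y ∨ (z → z) = 1/3 ∨ 1 = 1
(y ∧ z) → (y ∨ (z → z)) = 1/3 → 1 = 1
((¬z ∨ x) → ((x ∨ y) ∧ z)) ∧ ((y ∧ z) → (y ∨ (z → z))) = 1 ∧ 1 = 1
((¬y ∧ (x ∧ y)) ∨ ((z ∨ z) ∧ y)) ∧ (((¬z ∨ x) → ((x ∨ y) ∧ z)) ∧ ((y ∧ z) → (y ∨ (z → z)))) = 1/3 ∧ 1 = 1/3
((((x → y) ∨ ¬y) → ((x → x) → (y → x))) → (((y → ¬z) ∨ (x ∨ y)) ∧ (((y ∨ z) → x) → ((x → y) → x)))) ∧ (((¬y ∧ (x ∧ y)) ∨ ((z ∨ z) ∧ y)) ∧ (((¬z ∨ x) → ((x ∨ y) ∧ z)) ∧ ((y ∧ z) → (y ∨ (z → z))))) = 2/3 ∧ 1/3 = 1/3

1/3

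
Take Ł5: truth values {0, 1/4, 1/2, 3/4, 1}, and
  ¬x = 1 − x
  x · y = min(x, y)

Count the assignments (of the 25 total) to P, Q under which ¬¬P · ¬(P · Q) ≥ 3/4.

value 1: 1 assignment (counts)
value 3/4: 3 assignments (counts)
value 1/2: 7 assignments
value 1/4: 8 assignments
value 0: 6 assignments
So 4 of the 25 assignments meet the threshold.

4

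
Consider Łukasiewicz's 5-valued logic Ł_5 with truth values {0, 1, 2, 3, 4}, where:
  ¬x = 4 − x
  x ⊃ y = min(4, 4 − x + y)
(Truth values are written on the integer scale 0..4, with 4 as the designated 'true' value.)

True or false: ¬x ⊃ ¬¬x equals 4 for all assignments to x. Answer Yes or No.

No

Counterexample: take x = 0.
¬x = ¬0 = 4
¬x = ¬0 = 4
¬¬x = ¬4 = 0
¬x ⊃ ¬¬x = 4 ⊃ 0 = 0
This gives 0 ≠ 4.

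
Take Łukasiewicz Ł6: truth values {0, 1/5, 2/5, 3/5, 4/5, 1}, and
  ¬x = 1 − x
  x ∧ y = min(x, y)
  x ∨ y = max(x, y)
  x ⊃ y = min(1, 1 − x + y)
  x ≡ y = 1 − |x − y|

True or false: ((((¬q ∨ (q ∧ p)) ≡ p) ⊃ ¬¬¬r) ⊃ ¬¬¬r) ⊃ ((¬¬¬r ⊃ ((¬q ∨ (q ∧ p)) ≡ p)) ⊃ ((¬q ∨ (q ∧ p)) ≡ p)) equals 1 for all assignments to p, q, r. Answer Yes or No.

Yes

At p = 4/5, q = 4/5, r = 2/5, for instance:
¬q = ¬4/5 = 1/5
q ∧ p = 4/5 ∧ 4/5 = 4/5
¬q ∨ (q ∧ p) = 1/5 ∨ 4/5 = 4/5
(¬q ∨ (q ∧ p)) ≡ p = 4/5 ≡ 4/5 = 1
¬r = ¬2/5 = 3/5
¬¬r = ¬3/5 = 2/5
¬¬¬r = ¬2/5 = 3/5
((¬q ∨ (q ∧ p)) ≡ p) ⊃ ¬¬¬r = 1 ⊃ 3/5 = 3/5
(((¬q ∨ (q ∧ p)) ≡ p) ⊃ ¬¬¬r) ⊃ ¬¬¬r = 3/5 ⊃ 3/5 = 1
¬¬¬r ⊃ ((¬q ∨ (q ∧ p)) ≡ p) = 3/5 ⊃ 1 = 1
(¬¬¬r ⊃ ((¬q ∨ (q ∧ p)) ≡ p)) ⊃ ((¬q ∨ (q ∧ p)) ≡ p) = 1 ⊃ 1 = 1
((((¬q ∨ (q ∧ p)) ≡ p) ⊃ ¬¬¬r) ⊃ ¬¬¬r) ⊃ ((¬¬¬r ⊃ ((¬q ∨ (q ∧ p)) ≡ p)) ⊃ ((¬q ∨ (q ∧ p)) ≡ p)) = 1 ⊃ 1 = 1
and checking the remaining 215 assignments likewise gives ≥ 1 in every case.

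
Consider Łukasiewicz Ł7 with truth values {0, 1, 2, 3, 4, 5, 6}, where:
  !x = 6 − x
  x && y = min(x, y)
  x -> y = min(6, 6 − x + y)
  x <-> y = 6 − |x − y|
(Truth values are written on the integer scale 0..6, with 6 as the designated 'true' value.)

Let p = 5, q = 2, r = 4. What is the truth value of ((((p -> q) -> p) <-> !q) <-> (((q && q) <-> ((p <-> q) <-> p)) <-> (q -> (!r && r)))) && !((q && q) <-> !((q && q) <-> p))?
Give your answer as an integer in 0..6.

p -> q = 5 -> 2 = 3
(p -> q) -> p = 3 -> 5 = 6
!q = !2 = 4
((p -> q) -> p) <-> !q = 6 <-> 4 = 4
q && q = 2 && 2 = 2
p <-> q = 5 <-> 2 = 3
(p <-> q) <-> p = 3 <-> 5 = 4
(q && q) <-> ((p <-> q) <-> p) = 2 <-> 4 = 4
!r = !4 = 2
!r && r = 2 && 4 = 2
q -> (!r && r) = 2 -> 2 = 6
((q && q) <-> ((p <-> q) <-> p)) <-> (q -> (!r && r)) = 4 <-> 6 = 4
(((p -> q) -> p) <-> !q) <-> (((q && q) <-> ((p <-> q) <-> p)) <-> (q -> (!r && r))) = 4 <-> 4 = 6
q && q = 2 && 2 = 2
q && q = 2 && 2 = 2
(q && q) <-> p = 2 <-> 5 = 3
!((q && q) <-> p) = !3 = 3
(q && q) <-> !((q && q) <-> p) = 2 <-> 3 = 5
!((q && q) <-> !((q && q) <-> p)) = !5 = 1
((((p -> q) -> p) <-> !q) <-> (((q && q) <-> ((p <-> q) <-> p)) <-> (q -> (!r && r)))) && !((q && q) <-> !((q && q) <-> p)) = 6 && 1 = 1

1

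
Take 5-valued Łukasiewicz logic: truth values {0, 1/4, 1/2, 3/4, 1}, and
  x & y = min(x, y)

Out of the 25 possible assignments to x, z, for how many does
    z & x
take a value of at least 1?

1

value 1: 1 assignment (counts)
value 3/4: 3 assignments
value 1/2: 5 assignments
value 1/4: 7 assignments
value 0: 9 assignments
So 1 of the 25 assignments meets the threshold.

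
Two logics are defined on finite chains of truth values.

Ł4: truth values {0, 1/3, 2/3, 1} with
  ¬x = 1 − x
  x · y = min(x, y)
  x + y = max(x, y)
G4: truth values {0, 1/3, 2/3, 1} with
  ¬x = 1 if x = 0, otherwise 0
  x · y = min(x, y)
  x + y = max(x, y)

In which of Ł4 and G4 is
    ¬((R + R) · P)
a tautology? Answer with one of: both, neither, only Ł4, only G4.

In Ł4: at P = 1/3, R = 1/3 the value is 2/3 — not a tautology.
In G4: at P = 1/3, R = 1/3 the value is 0 — not a tautology.

neither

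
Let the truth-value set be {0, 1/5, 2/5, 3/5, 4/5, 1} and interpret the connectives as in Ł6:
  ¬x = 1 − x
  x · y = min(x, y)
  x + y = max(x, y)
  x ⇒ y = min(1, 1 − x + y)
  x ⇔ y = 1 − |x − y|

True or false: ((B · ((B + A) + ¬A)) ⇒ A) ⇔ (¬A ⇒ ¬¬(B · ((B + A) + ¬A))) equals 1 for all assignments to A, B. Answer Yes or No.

Counterexample: take A = 0, B = 0.
B + A = 0 + 0 = 0
¬A = ¬0 = 1
(B + A) + ¬A = 0 + 1 = 1
B · ((B + A) + ¬A) = 0 · 1 = 0
(B · ((B + A) + ¬A)) ⇒ A = 0 ⇒ 0 = 1
¬A = ¬0 = 1
B + A = 0 + 0 = 0
¬A = ¬0 = 1
(B + A) + ¬A = 0 + 1 = 1
B · ((B + A) + ¬A) = 0 · 1 = 0
¬(B · ((B + A) + ¬A)) = ¬0 = 1
¬¬(B · ((B + A) + ¬A)) = ¬1 = 0
¬A ⇒ ¬¬(B · ((B + A) + ¬A)) = 1 ⇒ 0 = 0
((B · ((B + A) + ¬A)) ⇒ A) ⇔ (¬A ⇒ ¬¬(B · ((B + A) + ¬A))) = 1 ⇔ 0 = 0
This gives 0 ≠ 1.

No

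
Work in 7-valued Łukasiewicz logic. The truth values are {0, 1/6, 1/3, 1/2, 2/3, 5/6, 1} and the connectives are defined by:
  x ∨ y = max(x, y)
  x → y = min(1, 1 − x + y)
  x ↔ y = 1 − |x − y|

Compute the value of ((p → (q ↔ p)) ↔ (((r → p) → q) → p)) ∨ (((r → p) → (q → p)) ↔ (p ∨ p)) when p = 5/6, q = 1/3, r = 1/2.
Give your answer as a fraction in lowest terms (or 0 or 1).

q ↔ p = 1/3 ↔ 5/6 = 1/2
p → (q ↔ p) = 5/6 → 1/2 = 2/3
r → p = 1/2 → 5/6 = 1
(r → p) → q = 1 → 1/3 = 1/3
((r → p) → q) → p = 1/3 → 5/6 = 1
(p → (q ↔ p)) ↔ (((r → p) → q) → p) = 2/3 ↔ 1 = 2/3
r → p = 1/2 → 5/6 = 1
q → p = 1/3 → 5/6 = 1
(r → p) → (q → p) = 1 → 1 = 1
p ∨ p = 5/6 ∨ 5/6 = 5/6
((r → p) → (q → p)) ↔ (p ∨ p) = 1 ↔ 5/6 = 5/6
((p → (q ↔ p)) ↔ (((r → p) → q) → p)) ∨ (((r → p) → (q → p)) ↔ (p ∨ p)) = 2/3 ∨ 5/6 = 5/6

5/6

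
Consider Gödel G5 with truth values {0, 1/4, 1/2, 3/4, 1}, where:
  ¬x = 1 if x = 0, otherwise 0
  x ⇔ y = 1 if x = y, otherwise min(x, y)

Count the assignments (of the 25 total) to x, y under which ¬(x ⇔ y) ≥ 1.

8

value 1: 8 assignments (counts)
value 0: 17 assignments
So 8 of the 25 assignments meet the threshold.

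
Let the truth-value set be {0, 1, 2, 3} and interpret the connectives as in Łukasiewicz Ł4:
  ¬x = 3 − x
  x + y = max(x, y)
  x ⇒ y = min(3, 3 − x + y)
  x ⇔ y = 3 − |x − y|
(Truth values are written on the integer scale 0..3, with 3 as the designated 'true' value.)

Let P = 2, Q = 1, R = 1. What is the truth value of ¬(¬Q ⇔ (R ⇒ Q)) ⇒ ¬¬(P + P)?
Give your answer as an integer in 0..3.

¬Q = ¬1 = 2
R ⇒ Q = 1 ⇒ 1 = 3
¬Q ⇔ (R ⇒ Q) = 2 ⇔ 3 = 2
¬(¬Q ⇔ (R ⇒ Q)) = ¬2 = 1
P + P = 2 + 2 = 2
¬(P + P) = ¬2 = 1
¬¬(P + P) = ¬1 = 2
¬(¬Q ⇔ (R ⇒ Q)) ⇒ ¬¬(P + P) = 1 ⇒ 2 = 3

3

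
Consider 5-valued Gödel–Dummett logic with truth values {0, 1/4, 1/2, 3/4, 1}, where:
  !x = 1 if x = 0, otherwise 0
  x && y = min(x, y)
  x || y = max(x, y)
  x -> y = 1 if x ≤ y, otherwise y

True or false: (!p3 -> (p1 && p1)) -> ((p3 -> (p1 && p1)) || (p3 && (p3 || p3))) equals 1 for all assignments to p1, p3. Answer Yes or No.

Counterexample: take p1 = 0, p3 = 1/4.
!p3 = !1/4 = 0
p1 && p1 = 0 && 0 = 0
!p3 -> (p1 && p1) = 0 -> 0 = 1
p1 && p1 = 0 && 0 = 0
p3 -> (p1 && p1) = 1/4 -> 0 = 0
p3 || p3 = 1/4 || 1/4 = 1/4
p3 && (p3 || p3) = 1/4 && 1/4 = 1/4
(p3 -> (p1 && p1)) || (p3 && (p3 || p3)) = 0 || 1/4 = 1/4
(!p3 -> (p1 && p1)) -> ((p3 -> (p1 && p1)) || (p3 && (p3 || p3))) = 1 -> 1/4 = 1/4
This gives 1/4 ≠ 1.

No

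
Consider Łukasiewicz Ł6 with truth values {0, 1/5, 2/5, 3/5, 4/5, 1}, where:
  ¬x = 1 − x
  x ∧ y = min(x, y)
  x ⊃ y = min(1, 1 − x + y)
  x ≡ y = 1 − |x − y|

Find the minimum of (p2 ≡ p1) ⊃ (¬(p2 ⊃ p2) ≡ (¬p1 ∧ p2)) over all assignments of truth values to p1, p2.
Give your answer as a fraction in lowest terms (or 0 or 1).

3/5

Take p1 = 2/5, p2 = 2/5:
p2 ≡ p1 = 2/5 ≡ 2/5 = 1
p2 ⊃ p2 = 2/5 ⊃ 2/5 = 1
¬(p2 ⊃ p2) = ¬1 = 0
¬p1 = ¬2/5 = 3/5
¬p1 ∧ p2 = 3/5 ∧ 2/5 = 2/5
¬(p2 ⊃ p2) ≡ (¬p1 ∧ p2) = 0 ≡ 2/5 = 3/5
(p2 ≡ p1) ⊃ (¬(p2 ⊃ p2) ≡ (¬p1 ∧ p2)) = 1 ⊃ 3/5 = 3/5
No assignment yields a value below 3/5, so this is the minimum.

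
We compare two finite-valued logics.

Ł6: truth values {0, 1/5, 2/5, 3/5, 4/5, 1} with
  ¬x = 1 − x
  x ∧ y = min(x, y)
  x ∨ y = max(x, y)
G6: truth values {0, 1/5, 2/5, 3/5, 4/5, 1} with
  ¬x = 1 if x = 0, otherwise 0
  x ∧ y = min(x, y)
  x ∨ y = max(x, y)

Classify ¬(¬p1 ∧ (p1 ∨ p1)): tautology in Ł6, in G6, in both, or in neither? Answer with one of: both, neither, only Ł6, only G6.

In Ł6: at p1 = 1/5 the value is 4/5 — not a tautology.
In G6: every assignment gives 1 — tautology.

only G6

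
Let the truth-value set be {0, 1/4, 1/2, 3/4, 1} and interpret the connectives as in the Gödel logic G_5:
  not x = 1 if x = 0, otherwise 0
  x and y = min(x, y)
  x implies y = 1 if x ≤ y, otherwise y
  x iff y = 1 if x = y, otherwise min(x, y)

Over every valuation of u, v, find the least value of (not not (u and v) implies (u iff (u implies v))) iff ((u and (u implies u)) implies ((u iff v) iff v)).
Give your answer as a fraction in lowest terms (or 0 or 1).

1/4

Take u = 1/4, v = 1/4:
u and v = 1/4 and 1/4 = 1/4
not (u and v) = not 1/4 = 0
not not (u and v) = not 0 = 1
u implies v = 1/4 implies 1/4 = 1
u iff (u implies v) = 1/4 iff 1 = 1/4
not not (u and v) implies (u iff (u implies v)) = 1 implies 1/4 = 1/4
u implies u = 1/4 implies 1/4 = 1
u and (u implies u) = 1/4 and 1 = 1/4
u iff v = 1/4 iff 1/4 = 1
(u iff v) iff v = 1 iff 1/4 = 1/4
(u and (u implies u)) implies ((u iff v) iff v) = 1/4 implies 1/4 = 1
(not not (u and v) implies (u iff (u implies v))) iff ((u and (u implies u)) implies ((u iff v) iff v)) = 1/4 iff 1 = 1/4
No assignment yields a value below 1/4, so this is the minimum.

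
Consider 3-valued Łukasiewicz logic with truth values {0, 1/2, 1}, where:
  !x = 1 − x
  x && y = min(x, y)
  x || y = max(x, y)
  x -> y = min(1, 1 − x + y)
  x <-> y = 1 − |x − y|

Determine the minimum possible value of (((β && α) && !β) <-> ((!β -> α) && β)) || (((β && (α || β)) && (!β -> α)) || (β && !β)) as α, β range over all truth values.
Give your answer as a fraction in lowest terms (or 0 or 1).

Take α = 0, β = 1/2:
β && α = 1/2 && 0 = 0
!β = !1/2 = 1/2
(β && α) && !β = 0 && 1/2 = 0
!β = !1/2 = 1/2
!β -> α = 1/2 -> 0 = 1/2
(!β -> α) && β = 1/2 && 1/2 = 1/2
((β && α) && !β) <-> ((!β -> α) && β) = 0 <-> 1/2 = 1/2
α || β = 0 || 1/2 = 1/2
β && (α || β) = 1/2 && 1/2 = 1/2
!β = !1/2 = 1/2
!β -> α = 1/2 -> 0 = 1/2
(β && (α || β)) && (!β -> α) = 1/2 && 1/2 = 1/2
!β = !1/2 = 1/2
β && !β = 1/2 && 1/2 = 1/2
((β && (α || β)) && (!β -> α)) || (β && !β) = 1/2 || 1/2 = 1/2
(((β && α) && !β) <-> ((!β -> α) && β)) || (((β && (α || β)) && (!β -> α)) || (β && !β)) = 1/2 || 1/2 = 1/2
No assignment yields a value below 1/2, so this is the minimum.

1/2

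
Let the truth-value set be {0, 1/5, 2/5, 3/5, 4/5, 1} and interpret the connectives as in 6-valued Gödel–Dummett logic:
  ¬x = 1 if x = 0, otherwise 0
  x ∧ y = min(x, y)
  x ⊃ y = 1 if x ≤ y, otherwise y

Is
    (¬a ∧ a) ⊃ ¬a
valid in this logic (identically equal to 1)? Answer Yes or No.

a = 0 ↦ 1
a = 1/5 ↦ 1
a = 2/5 ↦ 1
a = 3/5 ↦ 1
a = 4/5 ↦ 1
a = 1 ↦ 1
Every assignment gives a value ≥ 1.

Yes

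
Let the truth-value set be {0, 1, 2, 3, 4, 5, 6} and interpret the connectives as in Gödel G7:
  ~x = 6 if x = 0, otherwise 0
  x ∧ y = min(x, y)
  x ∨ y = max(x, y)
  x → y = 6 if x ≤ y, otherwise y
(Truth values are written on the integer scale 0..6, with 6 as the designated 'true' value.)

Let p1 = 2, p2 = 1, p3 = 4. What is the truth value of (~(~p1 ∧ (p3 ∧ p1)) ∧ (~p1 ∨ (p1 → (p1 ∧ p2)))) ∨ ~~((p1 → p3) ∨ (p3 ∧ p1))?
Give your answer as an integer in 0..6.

~p1 = ~2 = 0
p3 ∧ p1 = 4 ∧ 2 = 2
~p1 ∧ (p3 ∧ p1) = 0 ∧ 2 = 0
~(~p1 ∧ (p3 ∧ p1)) = ~0 = 6
~p1 = ~2 = 0
p1 ∧ p2 = 2 ∧ 1 = 1
p1 → (p1 ∧ p2) = 2 → 1 = 1
~p1 ∨ (p1 → (p1 ∧ p2)) = 0 ∨ 1 = 1
~(~p1 ∧ (p3 ∧ p1)) ∧ (~p1 ∨ (p1 → (p1 ∧ p2))) = 6 ∧ 1 = 1
p1 → p3 = 2 → 4 = 6
p3 ∧ p1 = 4 ∧ 2 = 2
(p1 → p3) ∨ (p3 ∧ p1) = 6 ∨ 2 = 6
~((p1 → p3) ∨ (p3 ∧ p1)) = ~6 = 0
~~((p1 → p3) ∨ (p3 ∧ p1)) = ~0 = 6
(~(~p1 ∧ (p3 ∧ p1)) ∧ (~p1 ∨ (p1 → (p1 ∧ p2)))) ∨ ~~((p1 → p3) ∨ (p3 ∧ p1)) = 1 ∨ 6 = 6

6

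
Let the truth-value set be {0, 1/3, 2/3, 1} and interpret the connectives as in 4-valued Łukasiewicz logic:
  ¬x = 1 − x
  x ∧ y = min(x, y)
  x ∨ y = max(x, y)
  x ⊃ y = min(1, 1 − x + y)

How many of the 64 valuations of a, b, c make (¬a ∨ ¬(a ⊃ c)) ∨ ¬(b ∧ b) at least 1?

value 1: 31 assignments (counts)
value 2/3: 23 assignments
value 1/3: 9 assignments
value 0: 1 assignment
So 31 of the 64 assignments meet the threshold.

31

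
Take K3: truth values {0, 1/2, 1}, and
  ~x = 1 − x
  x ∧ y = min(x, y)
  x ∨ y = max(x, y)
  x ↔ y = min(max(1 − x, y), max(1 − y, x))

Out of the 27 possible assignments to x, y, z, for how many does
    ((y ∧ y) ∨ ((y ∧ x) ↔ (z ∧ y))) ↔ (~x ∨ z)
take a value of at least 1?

value 1: 11 assignments (counts)
value 1/2: 14 assignments
value 0: 2 assignments
So 11 of the 27 assignments meet the threshold.

11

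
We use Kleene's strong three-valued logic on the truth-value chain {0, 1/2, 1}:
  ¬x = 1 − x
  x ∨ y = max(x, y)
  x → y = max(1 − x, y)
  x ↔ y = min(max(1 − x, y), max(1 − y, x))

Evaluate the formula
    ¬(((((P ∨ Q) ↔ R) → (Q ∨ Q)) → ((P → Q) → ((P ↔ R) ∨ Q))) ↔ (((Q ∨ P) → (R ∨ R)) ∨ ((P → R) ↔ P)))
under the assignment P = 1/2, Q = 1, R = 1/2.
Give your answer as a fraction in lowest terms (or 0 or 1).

P ∨ Q = 1/2 ∨ 1 = 1
(P ∨ Q) ↔ R = 1 ↔ 1/2 = 1/2
Q ∨ Q = 1 ∨ 1 = 1
((P ∨ Q) ↔ R) → (Q ∨ Q) = 1/2 → 1 = 1
P → Q = 1/2 → 1 = 1
P ↔ R = 1/2 ↔ 1/2 = 1/2
(P ↔ R) ∨ Q = 1/2 ∨ 1 = 1
(P → Q) → ((P ↔ R) ∨ Q) = 1 → 1 = 1
(((P ∨ Q) ↔ R) → (Q ∨ Q)) → ((P → Q) → ((P ↔ R) ∨ Q)) = 1 → 1 = 1
Q ∨ P = 1 ∨ 1/2 = 1
R ∨ R = 1/2 ∨ 1/2 = 1/2
(Q ∨ P) → (R ∨ R) = 1 → 1/2 = 1/2
P → R = 1/2 → 1/2 = 1/2
(P → R) ↔ P = 1/2 ↔ 1/2 = 1/2
((Q ∨ P) → (R ∨ R)) ∨ ((P → R) ↔ P) = 1/2 ∨ 1/2 = 1/2
((((P ∨ Q) ↔ R) → (Q ∨ Q)) → ((P → Q) → ((P ↔ R) ∨ Q))) ↔ (((Q ∨ P) → (R ∨ R)) ∨ ((P → R) ↔ P)) = 1 ↔ 1/2 = 1/2
¬(((((P ∨ Q) ↔ R) → (Q ∨ Q)) → ((P → Q) → ((P ↔ R) ∨ Q))) ↔ (((Q ∨ P) → (R ∨ R)) ∨ ((P → R) ↔ P))) = ¬1/2 = 1/2

1/2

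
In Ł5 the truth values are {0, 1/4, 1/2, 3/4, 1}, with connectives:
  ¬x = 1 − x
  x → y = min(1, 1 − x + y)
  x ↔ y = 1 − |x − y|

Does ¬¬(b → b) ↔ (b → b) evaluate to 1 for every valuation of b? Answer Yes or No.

Yes

b = 0 ↦ 1
b = 1/4 ↦ 1
b = 1/2 ↦ 1
b = 3/4 ↦ 1
b = 1 ↦ 1
Every assignment gives a value ≥ 1.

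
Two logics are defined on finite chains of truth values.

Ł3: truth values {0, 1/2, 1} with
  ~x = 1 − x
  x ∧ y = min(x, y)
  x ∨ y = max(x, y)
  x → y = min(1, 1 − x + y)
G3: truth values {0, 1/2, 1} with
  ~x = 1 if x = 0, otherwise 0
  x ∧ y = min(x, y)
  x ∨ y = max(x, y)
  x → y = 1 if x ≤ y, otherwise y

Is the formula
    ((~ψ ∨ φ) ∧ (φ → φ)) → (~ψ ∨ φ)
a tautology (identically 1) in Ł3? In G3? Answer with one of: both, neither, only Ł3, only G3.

In Ł3: every assignment gives 1 — tautology.
In G3: every assignment gives 1 — tautology.

both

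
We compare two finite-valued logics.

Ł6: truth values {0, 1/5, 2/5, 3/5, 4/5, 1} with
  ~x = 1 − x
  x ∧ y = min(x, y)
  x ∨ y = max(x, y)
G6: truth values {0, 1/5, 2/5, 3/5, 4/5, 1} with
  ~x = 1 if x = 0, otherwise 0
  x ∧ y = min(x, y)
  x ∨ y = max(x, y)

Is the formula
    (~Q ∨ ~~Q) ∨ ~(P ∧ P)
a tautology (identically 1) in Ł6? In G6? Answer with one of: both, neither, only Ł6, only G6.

In Ł6: at P = 1/5, Q = 1/5 the value is 4/5 — not a tautology.
In G6: every assignment gives 1 — tautology.

only G6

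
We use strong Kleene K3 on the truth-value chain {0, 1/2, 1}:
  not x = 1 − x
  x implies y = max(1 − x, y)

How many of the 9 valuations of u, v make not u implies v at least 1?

u = 0, v = 0 ↦ 0  <
u = 0, v = 1/2 ↦ 1/2  <
u = 0, v = 1 ↦ 1  ≥
u = 1/2, v = 0 ↦ 1/2  <
u = 1/2, v = 1/2 ↦ 1/2  <
u = 1/2, v = 1 ↦ 1  ≥
u = 1, v = 0 ↦ 1  ≥
u = 1, v = 1/2 ↦ 1  ≥
u = 1, v = 1 ↦ 1  ≥
So 5 of the 9 assignments meet the threshold.

5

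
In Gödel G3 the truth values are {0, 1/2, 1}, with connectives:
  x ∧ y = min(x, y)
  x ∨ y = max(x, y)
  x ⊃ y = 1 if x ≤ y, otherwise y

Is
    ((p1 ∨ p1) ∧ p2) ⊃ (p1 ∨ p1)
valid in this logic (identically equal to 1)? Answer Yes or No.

Yes

p1 = 0, p2 = 0 ↦ 1
p1 = 0, p2 = 1/2 ↦ 1
p1 = 0, p2 = 1 ↦ 1
p1 = 1/2, p2 = 0 ↦ 1
p1 = 1/2, p2 = 1/2 ↦ 1
p1 = 1/2, p2 = 1 ↦ 1
p1 = 1, p2 = 0 ↦ 1
p1 = 1, p2 = 1/2 ↦ 1
p1 = 1, p2 = 1 ↦ 1
Every assignment gives a value ≥ 1.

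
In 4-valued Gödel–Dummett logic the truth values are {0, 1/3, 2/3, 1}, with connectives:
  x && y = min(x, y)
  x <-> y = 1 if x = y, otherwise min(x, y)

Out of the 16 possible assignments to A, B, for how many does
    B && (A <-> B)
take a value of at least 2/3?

A = 0, B = 0 ↦ 0  <
A = 0, B = 1/3 ↦ 0  <
A = 0, B = 2/3 ↦ 0  <
A = 0, B = 1 ↦ 0  <
A = 1/3, B = 0 ↦ 0  <
A = 1/3, B = 1/3 ↦ 1/3  <
A = 1/3, B = 2/3 ↦ 1/3  <
A = 1/3, B = 1 ↦ 1/3  <
A = 2/3, B = 0 ↦ 0  <
A = 2/3, B = 1/3 ↦ 1/3  <
A = 2/3, B = 2/3 ↦ 2/3  ≥
A = 2/3, B = 1 ↦ 2/3  ≥
A = 1, B = 0 ↦ 0  <
A = 1, B = 1/3 ↦ 1/3  <
A = 1, B = 2/3 ↦ 2/3  ≥
A = 1, B = 1 ↦ 1  ≥
So 4 of the 16 assignments meet the threshold.

4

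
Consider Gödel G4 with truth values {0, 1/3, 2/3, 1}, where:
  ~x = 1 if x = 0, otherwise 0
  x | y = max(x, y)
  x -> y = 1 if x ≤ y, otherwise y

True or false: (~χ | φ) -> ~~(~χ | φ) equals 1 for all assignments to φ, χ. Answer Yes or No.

Yes

φ = 0, χ = 0 ↦ 1
φ = 0, χ = 1/3 ↦ 1
φ = 0, χ = 2/3 ↦ 1
φ = 0, χ = 1 ↦ 1
φ = 1/3, χ = 0 ↦ 1
φ = 1/3, χ = 1/3 ↦ 1
φ = 1/3, χ = 2/3 ↦ 1
φ = 1/3, χ = 1 ↦ 1
φ = 2/3, χ = 0 ↦ 1
φ = 2/3, χ = 1/3 ↦ 1
φ = 2/3, χ = 2/3 ↦ 1
φ = 2/3, χ = 1 ↦ 1
φ = 1, χ = 0 ↦ 1
φ = 1, χ = 1/3 ↦ 1
φ = 1, χ = 2/3 ↦ 1
φ = 1, χ = 1 ↦ 1
Every assignment gives a value ≥ 1.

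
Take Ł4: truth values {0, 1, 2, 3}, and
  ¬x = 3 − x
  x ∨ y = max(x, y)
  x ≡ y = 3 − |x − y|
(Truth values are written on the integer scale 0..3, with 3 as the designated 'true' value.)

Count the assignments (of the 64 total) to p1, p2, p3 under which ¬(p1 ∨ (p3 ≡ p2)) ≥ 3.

value 3: 2 assignments (counts)
value 2: 10 assignments
value 1: 24 assignments
value 0: 28 assignments
So 2 of the 64 assignments meet the threshold.

2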